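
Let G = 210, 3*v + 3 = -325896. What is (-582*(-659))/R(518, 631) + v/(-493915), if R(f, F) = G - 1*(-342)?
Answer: 31582522781/45440180 ≈ 695.04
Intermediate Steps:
v = -108633 (v = -1 + (1/3)*(-325896) = -1 - 108632 = -108633)
R(f, F) = 552 (R(f, F) = 210 - 1*(-342) = 210 + 342 = 552)
(-582*(-659))/R(518, 631) + v/(-493915) = -582*(-659)/552 - 108633/(-493915) = 383538*(1/552) - 108633*(-1/493915) = 63923/92 + 108633/493915 = 31582522781/45440180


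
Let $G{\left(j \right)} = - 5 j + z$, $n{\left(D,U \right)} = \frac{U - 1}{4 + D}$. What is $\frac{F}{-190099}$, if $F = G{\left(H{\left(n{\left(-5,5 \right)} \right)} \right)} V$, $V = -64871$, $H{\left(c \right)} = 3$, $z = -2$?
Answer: $- \frac{1102807}{190099} \approx -5.8012$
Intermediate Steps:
$n{\left(D,U \right)} = \frac{-1 + U}{4 + D}$
$G{\left(j \right)} = -2 - 5 j$ ($G{\left(j \right)} = - 5 j - 2 = -2 - 5 j$)
$F = 1102807$ ($F = \left(-2 - 15\right) \left(-64871\right) = \left(-17\right) \left(-64871\right) = 1102807$)
$\frac{F}{-190099} = \frac{1102807}{-190099} = 1102807 \left(- \frac{1}{190099}\right) = - \frac{1102807}{190099}$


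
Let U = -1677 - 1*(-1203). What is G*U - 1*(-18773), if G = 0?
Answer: 18773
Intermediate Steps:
U = -474 (U = -1677 + 1203 = -474)
G*U - 1*(-18773) = 0*(-474) - 1*(-18773) = 0 + 18773 = 18773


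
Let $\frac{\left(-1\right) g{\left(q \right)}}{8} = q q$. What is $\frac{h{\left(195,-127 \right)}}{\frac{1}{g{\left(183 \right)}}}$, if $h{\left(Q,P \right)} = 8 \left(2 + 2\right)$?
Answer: $-8573184$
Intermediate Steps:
$g{\left(q \right)} = - 8 q^{2}$ ($g{\left(q \right)} = - 8 q q = - 8 q^{2}$)
$h{\left(Q,P \right)} = 32$ ($h{\left(Q,P \right)} = 8 \cdot 4 = 32$)
$\frac{h{\left(195,-127 \right)}}{\frac{1}{g{\left(183 \right)}}} = \frac{32}{\frac{1}{\left(-8\right) 183^{2}}} = \frac{32}{\frac{1}{\left(-8\right) 33489}} = \frac{32}{\frac{1}{-267912}} = \frac{32}{- \frac{1}{267912}} = 32 \left(-267912\right) = -8573184$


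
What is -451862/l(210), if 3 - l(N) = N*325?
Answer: 451862/68247 ≈ 6.6210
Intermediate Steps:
l(N) = 3 - 325*N (l(N) = 3 - N*325 = 3 - 325*N)
-451862/l(210) = -451862/(3 - 325*210) = -451862/(3 - 68250) = -451862/(-68247) = -451862*(-1/68247) = 451862/68247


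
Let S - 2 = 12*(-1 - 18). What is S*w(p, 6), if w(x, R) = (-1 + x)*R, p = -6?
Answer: 9492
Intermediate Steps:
w(x, R) = R*(-1 + x)
S = -226 (S = 2 + 12*(-1 - 18) = 2 + 12*(-19) = 2 - 228 = -226)
S*w(p, 6) = -1356*(-1 - 6) = -1356*(-7) = -226*(-42) = 9492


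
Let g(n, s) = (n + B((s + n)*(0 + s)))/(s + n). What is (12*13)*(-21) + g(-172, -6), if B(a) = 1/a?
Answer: -622597009/190104 ≈ -3275.0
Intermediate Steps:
B(a) = 1/a
g(n, s) = (n + 1/(s*(n + s)))/(n + s) (g(n, s) = (n + 1/((s + n)*(0 + s)))/(s + n) = (n + 1/((n + s)*s))/(n + s) = (n + 1/(s*(n + s)))/(n + s))
(12*13)*(-21) + g(-172, -6) = (12*13)*(-21) + (1 - 172*(-6)*(-172 - 6))/((-6)*(-172 - 6)**2) = 156*(-21) - 1/6*(1 - 172*(-6)*(-178))/(-178)**2 = -3276 - 1/6*1/31684*(1 - 183696) = -3276 - 1/6*1/31684*(-183695) = -3276 + 183695/190104 = -622597009/190104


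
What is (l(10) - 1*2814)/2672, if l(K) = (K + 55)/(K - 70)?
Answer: -33781/32064 ≈ -1.0535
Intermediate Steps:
l(K) = (55 + K)/(-70 + K)
(l(10) - 1*2814)/2672 = ((55 + 10)/(-70 + 10) - 1*2814)/2672 = (65/(-60) - 2814)*(1/2672) = (-1/60*65 - 2814)*(1/2672) = (-13/12 - 2814)*(1/2672) = -33781/12*1/2672 = -33781/32064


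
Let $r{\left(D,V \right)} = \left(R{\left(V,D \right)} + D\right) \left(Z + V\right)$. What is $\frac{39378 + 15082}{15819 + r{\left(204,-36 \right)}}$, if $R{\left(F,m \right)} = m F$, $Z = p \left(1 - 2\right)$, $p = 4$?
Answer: $\frac{54460}{301419} \approx 0.18068$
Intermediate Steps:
$Z = -4$ ($Z = 4 \left(1 - 2\right) = 4 \left(-1\right) = -4$)
$R{\left(F,m \right)} = F m$
$r{\left(D,V \right)} = \left(-4 + V\right) \left(D + D V\right)$ ($r{\left(D,V \right)} = \left(V D + D\right) \left(-4 + V\right) = \left(D V + D\right) \left(-4 + V\right) = \left(D + D V\right) \left(-4 + V\right) = \left(-4 + V\right) \left(D + D V\right)$)
$\frac{39378 + 15082}{15819 + r{\left(204,-36 \right)}} = \frac{39378 + 15082}{15819 + 204 \left(-4 + \left(-36\right)^{2} - -108\right)} = \frac{54460}{15819 + 204 \left(-4 + 1296 + 108\right)} = \frac{54460}{15819 + 204 \cdot 1400} = \frac{54460}{15819 + 285600} = \frac{54460}{301419}$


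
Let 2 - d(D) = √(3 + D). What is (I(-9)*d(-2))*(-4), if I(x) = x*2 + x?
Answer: 108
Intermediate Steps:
I(x) = 3*x (I(x) = 2*x + x = 3*x)
d(D) = 2 - √(3 + D)
(I(-9)*d(-2))*(-4) = ((3*(-9))*(2 - √(3 - 2)))*(-4) = -27*(2 - √1)*(-4) = -27*(2 - 1*1)*(-4) = -27*(2 - 1)*(-4) = -27*1*(-4) = -27*(-4) = 108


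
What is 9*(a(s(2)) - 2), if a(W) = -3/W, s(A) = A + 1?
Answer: -27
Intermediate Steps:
s(A) = 1 + A
9*(a(s(2)) - 2) = 9*(-3/(1 + 2) - 2) = 9*(-3/3 - 2) = 9*(-3*⅓ - 2) = 9*(-1 - 2) = 9*(-3) = -27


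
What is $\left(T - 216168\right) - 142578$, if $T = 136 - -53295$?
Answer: $-305315$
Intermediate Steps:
$T = 53431$ ($T = 136 + 53295 = 53431$)
$\left(T - 216168\right) - 142578 = \left(53431 - 216168\right) - 142578 = -162737 - 142578 = -305315$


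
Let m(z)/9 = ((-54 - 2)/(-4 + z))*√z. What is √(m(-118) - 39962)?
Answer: √(-148698602 + 15372*I*√118)/61 ≈ 0.11224 + 199.91*I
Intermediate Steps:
m(z) = -504*√z/(-4 + z) (m(z) = 9*(((-54 - 2)/(-4 + z))*√z) = 9*((-56/(-4 + z))*√z) = 9*(-56*√z/(-4 + z)) = -504*√z/(-4 + z))
√(m(-118) - 39962) = √(-504*√(-118)/(-4 - 118) - 39962) = √(-504*I*√118/(-122) - 39962) = √(-504*I*√118*(-1/122) - 39962) = √(252*I*√118/61 - 39962) = √(-39962 + 252*I*√118/61)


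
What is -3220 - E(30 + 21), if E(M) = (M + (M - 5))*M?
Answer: -8167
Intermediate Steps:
E(M) = M*(-5 + 2*M) (E(M) = (M + (-5 + M))*M = (-5 + 2*M)*M = M*(-5 + 2*M))
-3220 - E(30 + 21) = -3220 - (30 + 21)*(-5 + 2*(30 + 21)) = -3220 - 51*(-5 + 2*51) = -3220 - 51*(-5 + 102) = -3220 - 51*97 = -3220 - 1*4947 = -3220 - 4947 = -8167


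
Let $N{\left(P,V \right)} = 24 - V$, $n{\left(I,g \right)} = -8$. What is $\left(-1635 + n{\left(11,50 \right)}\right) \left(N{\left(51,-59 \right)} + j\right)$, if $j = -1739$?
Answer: $2720808$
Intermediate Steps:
$\left(-1635 + n{\left(11,50 \right)}\right) \left(N{\left(51,-59 \right)} + j\right) = \left(-1635 - 8\right) \left(\left(24 - -59\right) - 1739\right) = - 1643 \left(\left(24 + 59\right) - 1739\right) = - 1643 \left(83 - 1739\right) = \left(-1643\right) \left(-1656\right) = 2720808$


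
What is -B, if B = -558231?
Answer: 558231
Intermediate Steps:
-B = -1*(-558231) = 558231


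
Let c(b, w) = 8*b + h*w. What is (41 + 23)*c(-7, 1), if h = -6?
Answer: -3968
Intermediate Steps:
c(b, w) = -6*w + 8*b (c(b, w) = 8*b - 6*w = -6*w + 8*b)
(41 + 23)*c(-7, 1) = (41 + 23)*(-6*1 + 8*(-7)) = 64*(-6 - 56) = 64*(-62) = -3968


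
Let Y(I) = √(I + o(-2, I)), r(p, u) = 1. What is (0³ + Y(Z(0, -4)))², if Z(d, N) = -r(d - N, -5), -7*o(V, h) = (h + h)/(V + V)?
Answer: -15/14 ≈ -1.0714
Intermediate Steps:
o(V, h) = -h/(7*V) (o(V, h) = -(h + h)/(7*(V + V)) = -2*h/(7*(2*V)) = -2*h*1/(2*V)/7 = -h/(7*V))
Z(d, N) = -1 (Z(d, N) = -1*1 = -1)
Y(I) = √210*√I/14 (Y(I) = √(I - ⅐*I/(-2)) = √(I - ⅐*I*(-½)) = √(I + I/14) = √(15*I/14) = √210*√I/14)
(0³ + Y(Z(0, -4)))² = (0³ + √210*√(-1)/14)² = (0 + √210*I/14)² = (0 + I*√210/14)² = (I*√210/14)² = -15/14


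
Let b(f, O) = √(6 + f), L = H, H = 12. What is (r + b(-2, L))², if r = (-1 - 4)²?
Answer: 729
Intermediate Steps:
L = 12
r = 25 (r = (-5)² = 25)
(r + b(-2, L))² = (25 + √(6 - 2))² = (25 + √4)² = (25 + 2)² = 27² = 729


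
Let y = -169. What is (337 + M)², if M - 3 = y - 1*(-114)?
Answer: 81225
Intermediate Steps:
M = -52 (M = 3 + (-169 - 1*(-114)) = 3 + (-169 + 114) = 3 - 55 = -52)
(337 + M)² = (337 - 52)² = 285² = 81225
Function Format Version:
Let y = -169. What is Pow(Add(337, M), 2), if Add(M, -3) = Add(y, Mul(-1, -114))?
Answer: 81225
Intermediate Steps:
M = -52 (M = Add(3, Add(-169, Mul(-1, -114))) = Add(3, Add(-169, 114)) = Add(3, -55) = -52)
Pow(Add(337, M), 2) = Pow(Add(337, -52), 2) = Pow(285, 2) = 81225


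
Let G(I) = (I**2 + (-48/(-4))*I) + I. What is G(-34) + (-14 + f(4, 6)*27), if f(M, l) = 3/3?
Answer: 727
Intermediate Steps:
f(M, l) = 1 (f(M, l) = 3*(1/3) = 1)
G(I) = I**2 + 13*I (G(I) = (I**2 + (-48*(-1/4))*I) + I = (I**2 + 12*I) + I = I**2 + 13*I)
G(-34) + (-14 + f(4, 6)*27) = -34*(13 - 34) + (-14 + 1*27) = -34*(-21) + (-14 + 27) = 714 + 13 = 727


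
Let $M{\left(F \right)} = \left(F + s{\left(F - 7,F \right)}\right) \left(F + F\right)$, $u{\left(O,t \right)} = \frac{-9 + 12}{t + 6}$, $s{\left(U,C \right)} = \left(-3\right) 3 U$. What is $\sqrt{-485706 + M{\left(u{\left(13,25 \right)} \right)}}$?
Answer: $\frac{2 i \sqrt{116687973}}{31} \approx 696.92 i$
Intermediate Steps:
$s{\left(U,C \right)} = - 9 U$
$u{\left(O,t \right)} = \frac{3}{6 + t}$
$M{\left(F \right)} = 2 F \left(63 - 8 F\right)$ ($M{\left(F \right)} = \left(F - 9 \left(F - 7\right)\right) \left(F + F\right) = \left(F - 9 \left(F - 7\right)\right) 2 F = \left(F - 9 \left(-7 + F\right)\right) 2 F = \left(F - \left(-63 + 9 F\right)\right) 2 F = \left(63 - 8 F\right) 2 F = 2 F \left(63 - 8 F\right)$)
$\sqrt{-485706 + M{\left(u{\left(13,25 \right)} \right)}} = \sqrt{-485706 + 2 \frac{3}{6 + 25} \left(63 - 8 \frac{3}{6 + 25}\right)} = \sqrt{-485706 + 2 \cdot \frac{3}{31} \left(63 - 8 \cdot \frac{3}{31}\right)} = \sqrt{-485706 + 2 \cdot 3 \cdot \frac{1}{31} \left(63 - 8 \cdot 3 \cdot \frac{1}{31}\right)} = \sqrt{-485706 + 2 \cdot \frac{3}{31} \left(63 - \frac{24}{31}\right)} = \sqrt{-485706 + 2 \cdot \frac{3}{31} \cdot \frac{1929}{31}} = \sqrt{-485706 + \frac{11574}{961}} = \sqrt{- \frac{466751892}{961}} = \frac{2 i \sqrt{116687973}}{31}$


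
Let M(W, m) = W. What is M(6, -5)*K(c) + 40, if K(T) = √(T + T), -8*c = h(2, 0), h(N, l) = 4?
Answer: 40 + 6*I ≈ 40.0 + 6.0*I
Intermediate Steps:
c = -½ (c = -⅛*4 = -½ ≈ -0.50000)
K(T) = √2*√T (K(T) = √(2*T) = √2*√T)
M(6, -5)*K(c) + 40 = 6*(√2*√(-½)) + 40 = 6*(√2*(I*√2/2)) + 40 = 6*I + 40 = 40 + 6*I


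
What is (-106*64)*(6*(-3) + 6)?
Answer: 81408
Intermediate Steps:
(-106*64)*(6*(-3) + 6) = -6784*(-18 + 6) = -6784*(-12) = 81408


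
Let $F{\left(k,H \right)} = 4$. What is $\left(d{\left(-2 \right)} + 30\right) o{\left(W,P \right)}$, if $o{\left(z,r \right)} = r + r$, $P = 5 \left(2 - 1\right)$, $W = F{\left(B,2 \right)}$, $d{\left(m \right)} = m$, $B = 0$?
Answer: $280$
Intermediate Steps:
$W = 4$
$P = 5$ ($P = 5 \cdot 1 = 5$)
$o{\left(z,r \right)} = 2 r$
$\left(d{\left(-2 \right)} + 30\right) o{\left(W,P \right)} = \left(-2 + 30\right) 2 \cdot 5 = 28 \cdot 10 = 280$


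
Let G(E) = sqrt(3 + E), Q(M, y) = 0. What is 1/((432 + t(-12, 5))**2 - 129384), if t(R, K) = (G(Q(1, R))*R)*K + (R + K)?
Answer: -62041/3953914319 - 51000*sqrt(3)/3953914319 ≈ -3.8032e-5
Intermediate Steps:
t(R, K) = K + R + K*R*sqrt(3) (t(R, K) = (sqrt(3 + 0)*R)*K + (R + K) = (sqrt(3)*R)*K + (K + R) = (R*sqrt(3))*K + (K + R) = K*R*sqrt(3) + (K + R) = K + R + K*R*sqrt(3))
1/((432 + t(-12, 5))**2 - 129384) = 1/((432 + (5 - 12 + 5*(-12)*sqrt(3)))**2 - 129384) = 1/((432 + (5 - 12 - 60*sqrt(3)))**2 - 129384) = 1/((432 + (-7 - 60*sqrt(3)))**2 - 129384) = 1/((425 - 60*sqrt(3))**2 - 129384) = 1/(-129384 + (425 - 60*sqrt(3))**2)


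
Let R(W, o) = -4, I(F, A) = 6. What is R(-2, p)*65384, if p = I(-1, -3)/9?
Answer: -261536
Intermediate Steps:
p = 2/3 (p = 6/9 = 6*(1/9) = 2/3 ≈ 0.66667)
R(-2, p)*65384 = -4*65384 = -261536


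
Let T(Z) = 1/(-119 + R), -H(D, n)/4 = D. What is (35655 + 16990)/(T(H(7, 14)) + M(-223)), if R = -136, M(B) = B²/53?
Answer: 711497175/12680842 ≈ 56.108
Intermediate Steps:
H(D, n) = -4*D
M(B) = B²/53 (M(B) = B²*(1/53) = B²/53)
T(Z) = -1/255 (T(Z) = 1/(-119 - 136) = 1/(-255) = -1/255)
(35655 + 16990)/(T(H(7, 14)) + M(-223)) = (35655 + 16990)/(-1/255 + (1/53)*(-223)²) = 52645/(-1/255 + (1/53)*49729) = 52645/(-1/255 + 49729/53) = 52645/(12680842/13515) = 52645*(13515/12680842) = 711497175/12680842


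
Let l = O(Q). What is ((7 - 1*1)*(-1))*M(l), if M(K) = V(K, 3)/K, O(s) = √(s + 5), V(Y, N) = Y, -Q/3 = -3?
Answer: -6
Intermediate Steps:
Q = 9 (Q = -3*(-3) = 9)
O(s) = √(5 + s)
l = √14 (l = √(5 + 9) = √14 ≈ 3.7417)
M(K) = 1 (M(K) = K/K = 1)
((7 - 1*1)*(-1))*M(l) = ((7 - 1*1)*(-1))*1 = ((7 - 1)*(-1))*1 = (6*(-1))*1 = -6*1 = -6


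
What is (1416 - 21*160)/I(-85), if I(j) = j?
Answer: 1944/85 ≈ 22.871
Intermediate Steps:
(1416 - 21*160)/I(-85) = (1416 - 21*160)/(-85) = (1416 - 1*3360)*(-1/85) = (1416 - 3360)*(-1/85) = -1944*(-1/85) = 1944/85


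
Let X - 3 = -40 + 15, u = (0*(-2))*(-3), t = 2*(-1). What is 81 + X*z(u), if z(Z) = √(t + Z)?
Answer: 81 - 22*I*√2 ≈ 81.0 - 31.113*I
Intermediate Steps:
t = -2
u = 0 (u = 0*(-3) = 0)
z(Z) = √(-2 + Z)
X = -22 (X = 3 + (-40 + 15) = 3 - 25 = -22)
81 + X*z(u) = 81 - 22*√(-2 + 0) = 81 - 22*I*√2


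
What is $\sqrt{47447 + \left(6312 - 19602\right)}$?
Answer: $\sqrt{34157} \approx 184.82$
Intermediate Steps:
$\sqrt{47447 + \left(6312 - 19602\right)} = \sqrt{47447 - 13290} = \sqrt{34157}$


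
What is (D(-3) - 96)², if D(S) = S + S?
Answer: 10404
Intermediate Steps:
D(S) = 2*S
(D(-3) - 96)² = (2*(-3) - 96)² = (-6 - 96)² = (-102)² = 10404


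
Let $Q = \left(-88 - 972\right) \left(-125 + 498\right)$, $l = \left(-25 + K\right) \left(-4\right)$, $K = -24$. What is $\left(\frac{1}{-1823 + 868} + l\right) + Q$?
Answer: $- \frac{377400721}{955} \approx -3.9518 \cdot 10^{5}$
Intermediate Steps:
$l = 196$ ($l = \left(-25 - 24\right) \left(-4\right) = \left(-49\right) \left(-4\right) = 196$)
$Q = -395380$ ($Q = \left(-1060\right) 373 = -395380$)
$\left(\frac{1}{-1823 + 868} + l\right) + Q = \left(\frac{1}{-1823 + 868} + 196\right) - 395380 = \left(\frac{1}{-955} + 196\right) - 395380 = \left(- \frac{1}{955} + 196\right) - 395380 = \frac{187179}{955} - 395380 = - \frac{377400721}{955}$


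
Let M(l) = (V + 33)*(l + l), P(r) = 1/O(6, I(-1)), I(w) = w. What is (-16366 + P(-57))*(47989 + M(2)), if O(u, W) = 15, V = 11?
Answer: -788265179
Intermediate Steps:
P(r) = 1/15
M(l) = 88*l (M(l) = (11 + 33)*(l + l) = 44*(2*l) = 88*l)
(-16366 + P(-57))*(47989 + M(2)) = (-16366 + 1/15)*(47989 + 88*2) = -245489*(47989 + 176)/15 = -245489/15*48165 = -788265179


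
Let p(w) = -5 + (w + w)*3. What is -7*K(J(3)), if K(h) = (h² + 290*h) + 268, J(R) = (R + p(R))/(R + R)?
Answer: -66052/9 ≈ -7339.1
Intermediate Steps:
p(w) = -5 + 6*w (p(w) = -5 + (2*w)*3 = -5 + 6*w)
J(R) = (-5 + 7*R)/(2*R) (J(R) = (R + (-5 + 6*R))/(R + R) = (-5 + 7*R)/((2*R)) = (-5 + 7*R)*(1/(2*R)) = (-5 + 7*R)/(2*R))
K(h) = 268 + h² + 290*h
-7*K(J(3)) = -7*(268 + ((½)*(-5 + 7*3)/3)² + 290*((½)*(-5 + 7*3)/3)) = -7*(268 + ((½)*(⅓)*(-5 + 21))² + 290*((½)*(⅓)*(-5 + 21))) = -7*(268 + ((½)*(⅓)*16)² + 290*((½)*(⅓)*16)) = -7*(268 + (8/3)² + 290*(8/3)) = -7*(268 + 64/9 + 2320/3) = -7*9436/9 = -66052/9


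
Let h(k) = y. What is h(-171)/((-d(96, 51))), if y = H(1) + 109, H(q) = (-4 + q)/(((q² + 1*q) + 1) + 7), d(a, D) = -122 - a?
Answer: 1087/2180 ≈ 0.49862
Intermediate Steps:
H(q) = (-4 + q)/(8 + q + q²) (H(q) = (-4 + q)/(((q² + q) + 1) + 7) = (-4 + q)/(((q + q²) + 1) + 7) = (-4 + q)/((1 + q + q²) + 7) = (-4 + q)/(8 + q + q²))
y = 1087/10 (y = (-4 + 1)/(8 + 1 + 1²) + 109 = -3/(8 + 1 + 1) + 109 = -3/10 + 109 = 1087/10 ≈ 108.70)
h(k) = 1087/10
h(-171)/((-d(96, 51))) = 1087/(10*((-(-122 - 1*96)))) = 1087/(10*((-(-122 - 96)))) = 1087/(10*((-1*(-218)))) = (1087/10)/218 = (1087/10)*(1/218) = 1087/2180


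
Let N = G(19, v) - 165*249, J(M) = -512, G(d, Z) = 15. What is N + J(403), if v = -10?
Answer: -41582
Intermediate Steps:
N = -41070 (N = 15 - 165*249 = 15 - 41085 = -41070)
N + J(403) = -41070 - 512 = -41582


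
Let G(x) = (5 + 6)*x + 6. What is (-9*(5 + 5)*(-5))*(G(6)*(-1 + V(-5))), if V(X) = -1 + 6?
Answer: 129600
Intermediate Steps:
V(X) = 5
G(x) = 6 + 11*x (G(x) = 11*x + 6 = 6 + 11*x)
(-9*(5 + 5)*(-5))*(G(6)*(-1 + V(-5))) = (-9*(5 + 5)*(-5))*((6 + 11*6)*(-1 + 5)) = (-90*(-5))*((6 + 66)*4) = (-9*(-50))*(72*4) = 450*288 = 129600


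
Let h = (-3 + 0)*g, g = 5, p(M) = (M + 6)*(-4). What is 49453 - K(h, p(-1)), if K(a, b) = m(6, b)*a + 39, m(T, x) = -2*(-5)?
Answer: 49564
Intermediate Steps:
p(M) = -24 - 4*M (p(M) = (6 + M)*(-4) = -24 - 4*M)
h = -15 (h = (-3 + 0)*5 = -3*5 = -15)
m(T, x) = 10
K(a, b) = 39 + 10*a (K(a, b) = 10*a + 39 = 39 + 10*a)
49453 - K(h, p(-1)) = 49453 - (39 + 10*(-15)) = 49453 - (39 - 150) = 49453 - 1*(-111) = 49453 + 111 = 49564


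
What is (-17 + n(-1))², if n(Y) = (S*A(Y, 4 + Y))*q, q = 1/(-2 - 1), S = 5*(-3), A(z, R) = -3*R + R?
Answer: 2209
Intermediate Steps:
A(z, R) = -2*R
S = -15
q = -⅓ (q = 1/(-3) = -⅓ ≈ -0.33333)
n(Y) = -40 - 10*Y (n(Y) = -(-30)*(4 + Y)*(-⅓) = -15*(-8 - 2*Y)*(-⅓) = (120 + 30*Y)*(-⅓) = -40 - 10*Y)
(-17 + n(-1))² = (-17 + (-40 - 10*(-1)))² = (-17 + (-40 + 10))² = (-17 - 30)² = (-47)² = 2209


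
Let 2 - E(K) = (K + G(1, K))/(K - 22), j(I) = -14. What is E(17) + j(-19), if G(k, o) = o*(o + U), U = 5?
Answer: 331/5 ≈ 66.200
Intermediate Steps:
G(k, o) = o*(5 + o) (G(k, o) = o*(o + 5) = o*(5 + o))
E(K) = 2 - (K + K*(5 + K))/(-22 + K) (E(K) = 2 - (K + K*(5 + K))/(K - 22) = 2 - (K + K*(5 + K))/(-22 + K))
E(17) + j(-19) = (-44 + 17 - 1*17*(5 + 17))/(-22 + 17) - 14 = (-44 + 17 - 1*17*22)/(-5) - 14 = -(-44 + 17 - 374)/5 - 14 = -⅕*(-401) - 14 = 401/5 - 14 = 331/5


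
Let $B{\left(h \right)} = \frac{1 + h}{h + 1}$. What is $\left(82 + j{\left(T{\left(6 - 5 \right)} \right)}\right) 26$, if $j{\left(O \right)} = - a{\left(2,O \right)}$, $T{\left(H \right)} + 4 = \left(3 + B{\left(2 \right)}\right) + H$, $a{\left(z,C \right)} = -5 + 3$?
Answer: $2184$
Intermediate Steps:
$B{\left(h \right)} = 1$ ($B{\left(h \right)} = \frac{1 + h}{1 + h} = 1$)
$a{\left(z,C \right)} = -2$
$T{\left(H \right)} = H$ ($T{\left(H \right)} = -4 + \left(\left(3 + 1\right) + H\right) = -4 + \left(4 + H\right) = H$)
$j{\left(O \right)} = 2$ ($j{\left(O \right)} = \left(-1\right) \left(-2\right) = 2$)
$\left(82 + j{\left(T{\left(6 - 5 \right)} \right)}\right) 26 = \left(82 + 2\right) 26 = 84 \cdot 26 = 2184$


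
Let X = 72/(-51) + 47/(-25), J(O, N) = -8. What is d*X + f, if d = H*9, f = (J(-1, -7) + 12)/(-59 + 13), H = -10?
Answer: 579016/1955 ≈ 296.17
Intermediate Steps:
f = -2/23 (f = (-8 + 12)/(-59 + 13) = 4/(-46) = 4*(-1/46) = -2/23 ≈ -0.086957)
d = -90 (d = -10*9 = -90)
X = -1399/425 (X = 72*(-1/51) + 47*(-1/25) = -24/17 - 47/25 = -1399/425 ≈ -3.2918)
d*X + f = -90*(-1399/425) - 2/23 = 25182/85 - 2/23 = 579016/1955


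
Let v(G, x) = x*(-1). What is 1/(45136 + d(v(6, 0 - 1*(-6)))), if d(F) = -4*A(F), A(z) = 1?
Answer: 1/45132 ≈ 2.2157e-5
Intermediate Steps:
v(G, x) = -x
d(F) = -4 (d(F) = -4*1 = -4)
1/(45136 + d(v(6, 0 - 1*(-6)))) = 1/(45136 - 4) = 1/45132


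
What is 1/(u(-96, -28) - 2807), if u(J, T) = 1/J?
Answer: -96/269473 ≈ -0.00035625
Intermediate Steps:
1/(u(-96, -28) - 2807) = 1/(1/(-96) - 2807) = 1/(-1/96 - 2807) = 1/(-269473/96) = -96/269473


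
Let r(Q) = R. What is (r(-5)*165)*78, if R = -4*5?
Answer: -257400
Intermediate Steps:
R = -20
r(Q) = -20
(r(-5)*165)*78 = -20*165*78 = -3300*78 = -257400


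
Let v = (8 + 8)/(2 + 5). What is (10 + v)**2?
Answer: 7396/49 ≈ 150.94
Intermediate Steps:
v = 16/7 ≈ 2.2857
(10 + v)**2 = (10 + 16/7)**2 = (86/7)**2 = 7396/49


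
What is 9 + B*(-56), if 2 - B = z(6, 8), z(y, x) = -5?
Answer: -383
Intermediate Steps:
B = 7 (B = 2 - 1*(-5) = 2 + 5 = 7)
9 + B*(-56) = 9 + 7*(-56) = 9 - 392 = -383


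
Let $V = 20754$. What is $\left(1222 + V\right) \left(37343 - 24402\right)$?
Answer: $284391416$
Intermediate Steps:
$\left(1222 + V\right) \left(37343 - 24402\right) = \left(1222 + 20754\right) \left(37343 - 24402\right) = 21976 \cdot 12941 = 284391416$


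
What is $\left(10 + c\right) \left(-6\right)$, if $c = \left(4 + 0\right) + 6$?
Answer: $-120$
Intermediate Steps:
$c = 10$ ($c = 4 + 6 = 10$)
$\left(10 + c\right) \left(-6\right) = \left(10 + 10\right) \left(-6\right) = 20 \left(-6\right) = -120$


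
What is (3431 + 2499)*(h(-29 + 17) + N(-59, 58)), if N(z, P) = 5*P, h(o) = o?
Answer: 1648540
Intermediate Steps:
(3431 + 2499)*(h(-29 + 17) + N(-59, 58)) = (3431 + 2499)*((-29 + 17) + 5*58) = 5930*(-12 + 290) = 5930*278 = 1648540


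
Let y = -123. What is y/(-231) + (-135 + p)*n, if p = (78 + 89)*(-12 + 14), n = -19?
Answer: -291096/77 ≈ -3780.5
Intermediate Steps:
p = 334 (p = 167*2 = 334)
y/(-231) + (-135 + p)*n = -123/(-231) + (-135 + 334)*(-19) = -123*(-1/231) + 199*(-19) = 41/77 - 3781 = -291096/77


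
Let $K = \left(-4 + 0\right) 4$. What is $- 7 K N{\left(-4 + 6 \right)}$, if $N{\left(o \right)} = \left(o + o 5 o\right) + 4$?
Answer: $2912$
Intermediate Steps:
$K = -16$ ($K = \left(-4\right) 4 = -16$)
$N{\left(o \right)} = 4 + o + 5 o^{2}$ ($N{\left(o \right)} = \left(o + 5 o o\right) + 4 = \left(o + 5 o^{2}\right) + 4 = 4 + o + 5 o^{2}$)
$- 7 K N{\left(-4 + 6 \right)} = \left(-7\right) \left(-16\right) \left(4 + \left(-4 + 6\right) + 5 \left(-4 + 6\right)^{2}\right) = 112 \left(4 + 2 + 5 \cdot 2^{2}\right) = 112 \left(4 + 2 + 5 \cdot 4\right) = 112 \left(4 + 2 + 20\right) = 112 \cdot 26 = 2912$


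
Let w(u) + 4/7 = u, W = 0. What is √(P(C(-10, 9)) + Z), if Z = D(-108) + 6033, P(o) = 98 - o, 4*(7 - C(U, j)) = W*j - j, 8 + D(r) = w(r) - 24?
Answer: √1172311/14 ≈ 77.338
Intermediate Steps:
w(u) = -4/7 + u
D(r) = -228/7 + r (D(r) = -8 + ((-4/7 + r) - 24) = -8 + (-172/7 + r) = -228/7 + r)
C(U, j) = 7 + j/4 (C(U, j) = 7 - (0*j - j)/4 = 7 - (0 - j)/4 = 7 - (-1)*j/4 = 7 + j/4)
Z = 41247/7 (Z = (-228/7 - 108) + 6033 = -984/7 + 6033 = 41247/7 ≈ 5892.4)
√(P(C(-10, 9)) + Z) = √((98 - (7 + (¼)*9)) + 41247/7) = √((98 - (7 + 9/4)) + 41247/7) = √((98 - 1*37/4) + 41247/7) = √((98 - 37/4) + 41247/7) = √(355/4 + 41247/7) = √(167473/28) = √1172311/14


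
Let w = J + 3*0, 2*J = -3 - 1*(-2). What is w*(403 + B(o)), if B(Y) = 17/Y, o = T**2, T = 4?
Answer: -6465/32 ≈ -202.03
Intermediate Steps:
o = 16 (o = 4**2 = 16)
J = -1/2 (J = (-3 - 1*(-2))/2 = (-3 + 2)/2 = (1/2)*(-1) = -1/2 ≈ -0.50000)
w = -1/2 (w = -1/2 + 3*0 = -1/2 + 0 = -1/2 ≈ -0.50000)
w*(403 + B(o)) = -(403 + 17/16)/2 = -1/2*6465/16 = -6465/32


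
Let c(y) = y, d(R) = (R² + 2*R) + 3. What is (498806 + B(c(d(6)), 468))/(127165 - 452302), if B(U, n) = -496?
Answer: -498310/325137 ≈ -1.5326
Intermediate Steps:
d(R) = 3 + R² + 2*R
(498806 + B(c(d(6)), 468))/(127165 - 452302) = (498806 - 496)/(127165 - 452302) = 498310/(-325137) = 498310*(-1/325137) = -498310/325137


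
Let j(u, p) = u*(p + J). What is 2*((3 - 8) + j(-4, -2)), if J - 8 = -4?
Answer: -26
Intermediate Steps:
J = 4 (J = 8 - 4 = 4)
j(u, p) = u*(4 + p) (j(u, p) = u*(p + 4) = u*(4 + p))
2*((3 - 8) + j(-4, -2)) = 2*((3 - 8) - 4*(4 - 2)) = 2*(-5 - 4*2) = 2*(-5 - 8) = 2*(-13) = -26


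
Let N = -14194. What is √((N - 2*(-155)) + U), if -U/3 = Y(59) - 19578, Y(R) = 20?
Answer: √44790 ≈ 211.64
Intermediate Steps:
U = 58674 (U = -3*(20 - 19578) = -3*(-19558) = 58674)
√((N - 2*(-155)) + U) = √((-14194 - 2*(-155)) + 58674) = √((-14194 + 310) + 58674) = √(-13884 + 58674) = √44790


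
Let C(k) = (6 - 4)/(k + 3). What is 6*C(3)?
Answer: 2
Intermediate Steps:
C(k) = 2/(3 + k)
6*C(3) = 6*(2/(3 + 3)) = 6*(2/6) = 6*(2*(⅙)) = 6*(⅓) = 2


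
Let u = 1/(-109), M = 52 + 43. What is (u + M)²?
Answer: 107205316/11881 ≈ 9023.3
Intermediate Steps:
M = 95
u = -1/109 ≈ -0.0091743
(u + M)² = (-1/109 + 95)² = (10354/109)² = 107205316/11881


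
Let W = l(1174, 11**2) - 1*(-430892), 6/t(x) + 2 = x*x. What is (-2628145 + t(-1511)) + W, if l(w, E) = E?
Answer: -5016313814702/2283119 ≈ -2.1971e+6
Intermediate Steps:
t(x) = 6/(-2 + x**2) (t(x) = 6/(-2 + x*x) = 6/(-2 + x**2))
W = 431013 (W = 11**2 - 1*(-430892) = 121 + 430892 = 431013)
(-2628145 + t(-1511)) + W = (-2628145 + 6/(-2 + (-1511)**2)) + 431013 = (-2628145 + 6/(-2 + 2283121)) + 431013 = (-2628145 + 6/2283119) + 431013 = -6000367784249/2283119 + 431013 = -5016313814702/2283119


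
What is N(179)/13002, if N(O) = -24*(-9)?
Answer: 36/2167 ≈ 0.016613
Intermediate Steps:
N(O) = 216
N(179)/13002 = 216/13002 = 216*(1/13002) = 36/2167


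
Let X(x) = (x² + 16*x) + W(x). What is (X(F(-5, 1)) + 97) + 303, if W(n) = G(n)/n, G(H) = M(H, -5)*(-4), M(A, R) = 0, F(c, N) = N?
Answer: 417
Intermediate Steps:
G(H) = 0 (G(H) = 0*(-4) = 0)
W(n) = 0 (W(n) = 0/n = 0)
X(x) = x² + 16*x (X(x) = (x² + 16*x) + 0 = x² + 16*x)
(X(F(-5, 1)) + 97) + 303 = (1*(16 + 1) + 97) + 303 = (1*17 + 97) + 303 = (17 + 97) + 303 = 114 + 303 = 417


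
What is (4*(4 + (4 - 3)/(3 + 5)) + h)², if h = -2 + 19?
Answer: 4489/4 ≈ 1122.3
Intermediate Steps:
h = 17
(4*(4 + (4 - 3)/(3 + 5)) + h)² = (4*(4 + (4 - 3)/(3 + 5)) + 17)² = (4*(4 + 1/8) + 17)² = (4*(4 + 1*(⅛)) + 17)² = (4*(4 + ⅛) + 17)² = (4*(33/8) + 17)² = (33/2 + 17)² = (67/2)² = 4489/4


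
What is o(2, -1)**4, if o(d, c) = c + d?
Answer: 1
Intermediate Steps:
o(2, -1)**4 = (-1 + 2)**4 = 1**4 = 1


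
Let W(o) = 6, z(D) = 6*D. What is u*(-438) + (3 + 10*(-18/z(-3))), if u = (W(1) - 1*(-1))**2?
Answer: -21449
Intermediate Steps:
u = 49 (u = (6 - 1*(-1))**2 = (6 + 1)**2 = 7**2 = 49)
u*(-438) + (3 + 10*(-18/z(-3))) = 49*(-438) + (3 + 10*(-18/(6*(-3)))) = -21462 + (3 + 10*(-18/(-18))) = -21462 + (3 + 10*(-18*(-1/18))) = -21462 + (3 + 10*1) = -21462 + (3 + 10) = -21462 + 13 = -21449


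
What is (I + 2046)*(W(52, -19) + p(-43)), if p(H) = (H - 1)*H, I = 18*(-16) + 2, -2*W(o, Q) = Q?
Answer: 3346640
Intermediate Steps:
W(o, Q) = -Q/2
I = -286 (I = -288 + 2 = -286)
p(H) = H*(-1 + H) (p(H) = (-1 + H)*H = H*(-1 + H))
(I + 2046)*(W(52, -19) + p(-43)) = (-286 + 2046)*(-½*(-19) - 43*(-1 - 43)) = 1760*(19/2 - 43*(-44)) = 1760*(19/2 + 1892) = 1760*(3803/2) = 3346640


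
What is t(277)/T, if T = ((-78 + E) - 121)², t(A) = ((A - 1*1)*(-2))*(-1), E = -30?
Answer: 552/52441 ≈ 0.010526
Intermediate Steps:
t(A) = -2 + 2*A (t(A) = ((A - 1)*(-2))*(-1) = ((-1 + A)*(-2))*(-1) = (2 - 2*A)*(-1) = -2 + 2*A)
T = 52441 (T = ((-78 - 30) - 121)² = (-108 - 121)² = (-229)² = 52441)
t(277)/T = (-2 + 2*277)/52441 = (-2 + 554)*(1/52441) = 552*(1/52441) = 552/52441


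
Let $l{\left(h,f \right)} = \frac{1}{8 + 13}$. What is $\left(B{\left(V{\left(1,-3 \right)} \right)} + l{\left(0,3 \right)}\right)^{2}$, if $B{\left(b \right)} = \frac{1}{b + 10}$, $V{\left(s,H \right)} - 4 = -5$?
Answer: $\frac{100}{3969} \approx 0.025195$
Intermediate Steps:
$V{\left(s,H \right)} = -1$ ($V{\left(s,H \right)} = 4 - 5 = -1$)
$B{\left(b \right)} = \frac{1}{10 + b}$
$l{\left(h,f \right)} = \frac{1}{21}$
$\left(B{\left(V{\left(1,-3 \right)} \right)} + l{\left(0,3 \right)}\right)^{2} = \left(\frac{1}{10 - 1} + \frac{1}{21}\right)^{2} = \left(\frac{1}{9} + \frac{1}{21}\right)^{2} = \left(\frac{10}{63}\right)^{2} = \frac{100}{3969}$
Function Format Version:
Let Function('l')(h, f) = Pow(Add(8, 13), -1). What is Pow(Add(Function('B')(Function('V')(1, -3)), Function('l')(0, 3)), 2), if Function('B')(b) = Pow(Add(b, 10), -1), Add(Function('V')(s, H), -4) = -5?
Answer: Rational(100, 3969) ≈ 0.025195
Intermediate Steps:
Function('V')(s, H) = -1 (Function('V')(s, H) = Add(4, -5) = -1)
Function('B')(b) = Pow(Add(10, b), -1)
Function('l')(h, f) = Rational(1, 21) (Function('l')(h, f) = Pow(21, -1) = Rational(1, 21))
Pow(Add(Function('B')(Function('V')(1, -3)), Function('l')(0, 3)), 2) = Pow(Add(Pow(Add(10, -1), -1), Rational(1, 21)), 2) = Pow(Add(Pow(9, -1), Rational(1, 21)), 2) = Pow(Add(Rational(1, 9), Rational(1, 21)), 2) = Pow(Rational(10, 63), 2) = Rational(100, 3969)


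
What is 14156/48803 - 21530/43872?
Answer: -214838279/1070542608 ≈ -0.20068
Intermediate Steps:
14156/48803 - 21530/43872 = 14156*(1/48803) - 21530*1/43872 = 14156/48803 - 10765/21936 = -214838279/1070542608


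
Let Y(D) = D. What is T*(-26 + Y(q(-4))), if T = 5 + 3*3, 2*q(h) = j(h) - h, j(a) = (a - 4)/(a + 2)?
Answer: -308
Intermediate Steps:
j(a) = (-4 + a)/(2 + a)
q(h) = -h/2 + (-4 + h)/(2*(2 + h)) (q(h) = ((-4 + h)/(2 + h) - h)/2 = (-h + (-4 + h)/(2 + h))/2 = -h/2 + (-4 + h)/(2*(2 + h)))
T = 14 (T = 5 + 9 = 14)
T*(-26 + Y(q(-4))) = 14*(-26 + (-4 - 4 - 1*(-4)*(2 - 4))/(2*(2 - 4))) = 14*(-26 + (½)*(-4 - 4 - 1*(-4)*(-2))/(-2)) = 14*(-26 + (½)*(-½)*(-4 - 4 - 8)) = 14*(-26 + (½)*(-½)*(-16)) = 14*(-26 + 4) = 14*(-22) = -308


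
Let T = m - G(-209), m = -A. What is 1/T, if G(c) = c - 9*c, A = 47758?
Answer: -1/49430 ≈ -2.0231e-5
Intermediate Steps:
m = -47758 (m = -1*47758 = -47758)
G(c) = -8*c
T = -49430 (T = -47758 - (-8)*(-209) = -47758 - 1*1672 = -47758 - 1672 = -49430)
1/T = 1/(-49430) = -1/49430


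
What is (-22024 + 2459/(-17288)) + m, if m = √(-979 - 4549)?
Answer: -380753371/17288 + 2*I*√1382 ≈ -22024.0 + 74.35*I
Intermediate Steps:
m = 2*I*√1382 (m = √(-5528) = 2*I*√1382 ≈ 74.351*I)
(-22024 + 2459/(-17288)) + m = (-22024 + 2459/(-17288)) + 2*I*√1382 = (-22024 + 2459*(-1/17288)) + 2*I*√1382 = (-22024 - 2459/17288) + 2*I*√1382 = -380753371/17288 + 2*I*√1382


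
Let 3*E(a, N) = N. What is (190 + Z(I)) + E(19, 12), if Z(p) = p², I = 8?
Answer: 258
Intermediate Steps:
E(a, N) = N/3
(190 + Z(I)) + E(19, 12) = (190 + 8²) + (⅓)*12 = (190 + 64) + 4 = 254 + 4 = 258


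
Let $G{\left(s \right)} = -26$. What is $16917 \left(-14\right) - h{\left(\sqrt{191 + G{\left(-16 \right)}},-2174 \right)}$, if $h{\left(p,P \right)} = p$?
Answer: $-236838 - \sqrt{165} \approx -2.3685 \cdot 10^{5}$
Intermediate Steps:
$16917 \left(-14\right) - h{\left(\sqrt{191 + G{\left(-16 \right)}},-2174 \right)} = 16917 \left(-14\right) - \sqrt{191 - 26} = -236838 - \sqrt{165}$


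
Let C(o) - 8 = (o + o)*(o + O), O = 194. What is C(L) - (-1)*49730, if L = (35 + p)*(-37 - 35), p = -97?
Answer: 41636362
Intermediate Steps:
L = 4464 (L = (35 - 97)*(-37 - 35) = -62*(-72) = 4464)
C(o) = 8 + 2*o*(194 + o) (C(o) = 8 + (o + o)*(o + 194) = 8 + (2*o)*(194 + o) = 8 + 2*o*(194 + o))
C(L) - (-1)*49730 = (8 + 2*4464² + 388*4464) - (-1)*49730 = (8 + 2*19927296 + 1732032) - 1*(-49730) = (8 + 39854592 + 1732032) + 49730 = 41586632 + 49730 = 41636362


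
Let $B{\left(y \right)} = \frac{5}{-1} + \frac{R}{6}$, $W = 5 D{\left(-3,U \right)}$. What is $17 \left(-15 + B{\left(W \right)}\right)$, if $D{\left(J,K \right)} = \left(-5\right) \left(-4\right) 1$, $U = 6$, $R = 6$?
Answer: $-323$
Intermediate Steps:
$D{\left(J,K \right)} = 20$ ($D{\left(J,K \right)} = 20 \cdot 1 = 20$)
$W = 100$ ($W = 5 \cdot 20 = 100$)
$B{\left(y \right)} = -4$ ($B{\left(y \right)} = \frac{5}{-1} + \frac{6}{6} = 5 \left(-1\right) + 6 \cdot \frac{1}{6} = -5 + 1 = -4$)
$17 \left(-15 + B{\left(W \right)}\right) = 17 \left(-15 - 4\right) = 17 \left(-19\right) = -323$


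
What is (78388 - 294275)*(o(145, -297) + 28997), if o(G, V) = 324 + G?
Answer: -6361326342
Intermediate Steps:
(78388 - 294275)*(o(145, -297) + 28997) = (78388 - 294275)*((324 + 145) + 28997) = -215887*(469 + 28997) = -215887*29466 = -6361326342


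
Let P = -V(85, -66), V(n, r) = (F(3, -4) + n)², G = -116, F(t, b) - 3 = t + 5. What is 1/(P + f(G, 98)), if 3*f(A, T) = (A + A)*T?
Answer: -3/50384 ≈ -5.9543e-5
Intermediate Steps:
F(t, b) = 8 + t (F(t, b) = 3 + (t + 5) = 3 + (5 + t) = 8 + t)
f(A, T) = 2*A*T/3 (f(A, T) = ((A + A)*T)/3 = ((2*A)*T)/3 = (2*A*T)/3 = 2*A*T/3)
V(n, r) = (11 + n)² (V(n, r) = ((8 + 3) + n)² = (11 + n)²)
P = -9216 (P = -(11 + 85)² = -1*96² = -1*9216 = -9216)
1/(P + f(G, 98)) = 1/(-9216 + (⅔)*(-116)*98) = 1/(-9216 - 22736/3) = 1/(-50384/3) = -3/50384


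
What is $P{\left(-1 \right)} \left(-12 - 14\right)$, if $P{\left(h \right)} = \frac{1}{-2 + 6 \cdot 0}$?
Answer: $13$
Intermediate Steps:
$P{\left(h \right)} = - \frac{1}{2}$ ($P{\left(h \right)} = \frac{1}{-2 + 0} = \frac{1}{-2} = - \frac{1}{2}$)
$P{\left(-1 \right)} \left(-12 - 14\right) = - \frac{-12 - 14}{2} = \left(- \frac{1}{2}\right) \left(-26\right) = 13$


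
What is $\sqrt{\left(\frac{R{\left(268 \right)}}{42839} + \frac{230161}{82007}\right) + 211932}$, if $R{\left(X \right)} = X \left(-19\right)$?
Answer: $\frac{\sqrt{2615667538465415624032983}}{3513097873} \approx 460.36$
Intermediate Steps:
$R{\left(X \right)} = - 19 X$
$\sqrt{\left(\frac{R{\left(268 \right)}}{42839} + \frac{230161}{82007}\right) + 211932} = \sqrt{\left(\frac{\left(-19\right) 268}{42839} + \frac{230161}{82007}\right) + 211932} = \sqrt{\left(\left(-5092\right) \frac{1}{42839} + 230161 \cdot \frac{1}{82007}\right) + 211932} = \sqrt{\left(- \frac{5092}{42839} + \frac{230161}{82007}\right) + 211932} = \sqrt{\frac{9442287435}{3513097873} + 211932} = \sqrt{\frac{744547300708071}{3513097873}} = \frac{\sqrt{2615667538465415624032983}}{3513097873}$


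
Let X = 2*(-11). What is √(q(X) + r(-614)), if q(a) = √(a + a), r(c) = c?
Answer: √(-614 + 2*I*√11) ≈ 0.1338 + 24.779*I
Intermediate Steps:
X = -22
q(a) = √2*√a (q(a) = √(2*a) = √2*√a)
√(q(X) + r(-614)) = √(√2*√(-22) - 614) = √(√2*(I*√22) - 614) = √(2*I*√11 - 614) = √(-614 + 2*I*√11)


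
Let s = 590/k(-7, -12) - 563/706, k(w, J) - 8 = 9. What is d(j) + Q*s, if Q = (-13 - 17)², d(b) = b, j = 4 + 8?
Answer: 183208062/6001 ≈ 30530.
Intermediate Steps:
k(w, J) = 17 (k(w, J) = 8 + 9 = 17)
j = 12
s = 406969/12002 (s = 590/17 - 563/706 = 406969/12002 ≈ 33.908)
Q = 900 (Q = (-30)² = 900)
d(j) + Q*s = 12 + 900*(406969/12002) = 12 + 183136050/6001 = 183208062/6001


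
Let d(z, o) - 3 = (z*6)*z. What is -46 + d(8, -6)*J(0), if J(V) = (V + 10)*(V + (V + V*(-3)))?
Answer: -46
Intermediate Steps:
J(V) = -V*(10 + V) (J(V) = (10 + V)*(V + (V - 3*V)) = (10 + V)*(V - 2*V) = (10 + V)*(-V) = -V*(10 + V))
d(z, o) = 3 + 6*z² (d(z, o) = 3 + (z*6)*z = 3 + (6*z)*z = 3 + 6*z²)
-46 + d(8, -6)*J(0) = -46 + (3 + 6*8²)*(-1*0*(10 + 0)) = -46 + (3 + 6*64)*(-1*0*10) = -46 + (3 + 384)*0 = -46 + 387*0 = -46 + 0 = -46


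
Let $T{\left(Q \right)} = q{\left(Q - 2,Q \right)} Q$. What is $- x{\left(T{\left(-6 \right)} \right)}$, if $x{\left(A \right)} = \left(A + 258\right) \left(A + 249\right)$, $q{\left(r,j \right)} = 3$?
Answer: $-55440$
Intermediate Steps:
$T{\left(Q \right)} = 3 Q$
$x{\left(A \right)} = \left(249 + A\right) \left(258 + A\right)$ ($x{\left(A \right)} = \left(258 + A\right) \left(249 + A\right) = \left(249 + A\right) \left(258 + A\right)$)
$- x{\left(T{\left(-6 \right)} \right)} = - (64242 + \left(3 \left(-6\right)\right)^{2} + 507 \cdot 3 \left(-6\right)) = - (64242 + \left(-18\right)^{2} + 507 \left(-18\right)) = - (64242 + 324 - 9126) = \left(-1\right) 55440 = -55440$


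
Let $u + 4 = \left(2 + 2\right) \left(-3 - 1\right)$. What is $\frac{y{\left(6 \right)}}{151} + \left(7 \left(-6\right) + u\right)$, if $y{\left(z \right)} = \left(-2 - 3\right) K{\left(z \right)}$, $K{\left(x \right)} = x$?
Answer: $- \frac{9392}{151} \approx -62.199$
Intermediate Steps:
$u = -20$ ($u = -4 + \left(2 + 2\right) \left(-3 - 1\right) = -4 + 4 \left(-4\right) = -4 - 16 = -20$)
$y{\left(z \right)} = - 5 z$ ($y{\left(z \right)} = \left(-2 - 3\right) z = - 5 z$)
$\frac{y{\left(6 \right)}}{151} + \left(7 \left(-6\right) + u\right) = \frac{\left(-5\right) 6}{151} + \left(7 \left(-6\right) - 20\right) = \left(-30\right) \frac{1}{151} - 62 = - \frac{30}{151} - 62 = - \frac{9392}{151}$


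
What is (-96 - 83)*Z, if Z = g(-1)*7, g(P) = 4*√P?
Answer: -5012*I ≈ -5012.0*I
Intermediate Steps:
Z = 28*I (Z = (4*√(-1))*7 = (4*I)*7 = 28*I ≈ 28.0*I)
(-96 - 83)*Z = (-96 - 83)*(28*I) = -5012*I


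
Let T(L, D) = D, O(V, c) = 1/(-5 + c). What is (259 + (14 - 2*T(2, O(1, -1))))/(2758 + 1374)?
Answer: 205/3099 ≈ 0.066150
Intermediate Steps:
(259 + (14 - 2*T(2, O(1, -1))))/(2758 + 1374) = (259 + (14 - 2/(-5 - 1)))/(2758 + 1374) = (259 + (14 - 2/(-6)))/4132 = (259 + (14 - 2*(-⅙)))*(1/4132) = (259 + (14 + ⅓))*(1/4132) = (259 + 43/3)*(1/4132) = (820/3)*(1/4132) = 205/3099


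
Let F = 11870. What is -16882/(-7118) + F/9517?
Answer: 122578327/33871003 ≈ 3.6190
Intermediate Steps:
-16882/(-7118) + F/9517 = -16882/(-7118) + 11870/9517 = -16882*(-1/7118) + 11870*(1/9517) = 8441/3559 + 11870/9517 = 122578327/33871003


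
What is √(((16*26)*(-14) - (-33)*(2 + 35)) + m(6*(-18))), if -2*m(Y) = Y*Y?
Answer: I*√10435 ≈ 102.15*I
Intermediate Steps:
m(Y) = -Y²/2 (m(Y) = -Y*Y/2 = -Y²/2)
√(((16*26)*(-14) - (-33)*(2 + 35)) + m(6*(-18))) = √(((16*26)*(-14) - (-33)*(2 + 35)) - (6*(-18))²/2) = √((416*(-14) - (-33)*37) - ½*(-108)²) = √((-5824 - 1*(-1221)) - ½*11664) = √((-5824 + 1221) - 5832) = √(-4603 - 5832) = √(-10435) = I*√10435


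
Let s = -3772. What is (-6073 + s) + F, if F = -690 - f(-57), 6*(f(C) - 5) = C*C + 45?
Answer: -11089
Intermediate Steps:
f(C) = 25/2 + C**2/6 (f(C) = 5 + (C*C + 45)/6 = 5 + (C**2 + 45)/6 = 5 + (45 + C**2)/6 = 5 + (15/2 + C**2/6) = 25/2 + C**2/6)
F = -1244 (F = -690 - (25/2 + (1/6)*(-57)**2) = -690 - (25/2 + (1/6)*3249) = -690 - (25/2 + 1083/2) = -690 - 1*554 = -690 - 554 = -1244)
(-6073 + s) + F = (-6073 - 3772) - 1244 = -9845 - 1244 = -11089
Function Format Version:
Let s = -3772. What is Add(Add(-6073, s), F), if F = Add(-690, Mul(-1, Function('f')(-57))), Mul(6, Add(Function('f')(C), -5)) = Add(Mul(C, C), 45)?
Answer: -11089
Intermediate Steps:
Function('f')(C) = Add(Rational(25, 2), Mul(Rational(1, 6), Pow(C, 2))) (Function('f')(C) = Add(5, Mul(Rational(1, 6), Add(Mul(C, C), 45))) = Add(5, Mul(Rational(1, 6), Add(Pow(C, 2), 45))) = Add(5, Mul(Rational(1, 6), Add(45, Pow(C, 2)))) = Add(5, Add(Rational(15, 2), Mul(Rational(1, 6), Pow(C, 2)))) = Add(Rational(25, 2), Mul(Rational(1, 6), Pow(C, 2))))
F = -1244 (F = Add(-690, Mul(-1, Add(Rational(25, 2), Mul(Rational(1, 6), Pow(-57, 2))))) = Add(-690, Mul(-1, Add(Rational(25, 2), Mul(Rational(1, 6), 3249)))) = Add(-690, Mul(-1, Add(Rational(25, 2), Rational(1083, 2)))) = Add(-690, Mul(-1, 554)) = Add(-690, -554) = -1244)
Add(Add(-6073, s), F) = Add(Add(-6073, -3772), -1244) = Add(-9845, -1244) = -11089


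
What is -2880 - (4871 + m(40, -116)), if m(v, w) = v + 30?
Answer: -7821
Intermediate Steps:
m(v, w) = 30 + v
-2880 - (4871 + m(40, -116)) = -2880 - (4871 + (30 + 40)) = -2880 - (4871 + 70) = -2880 - 1*4941 = -2880 - 4941 = -7821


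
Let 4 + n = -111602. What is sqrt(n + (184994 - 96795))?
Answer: I*sqrt(23407) ≈ 152.99*I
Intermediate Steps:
n = -111606 (n = -4 - 111602 = -111606)
sqrt(n + (184994 - 96795)) = sqrt(-111606 + (184994 - 96795)) = sqrt(-111606 + 88199) = sqrt(-23407) = I*sqrt(23407)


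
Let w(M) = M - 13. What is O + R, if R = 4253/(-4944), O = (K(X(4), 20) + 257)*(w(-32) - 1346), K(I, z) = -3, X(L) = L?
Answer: -1746788669/4944 ≈ -3.5332e+5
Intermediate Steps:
w(M) = -13 + M
O = -353314 (O = (-3 + 257)*((-13 - 32) - 1346) = 254*(-45 - 1346) = 254*(-1391) = -353314)
R = -4253/4944 (R = 4253*(-1/4944) = -4253/4944 ≈ -0.86023)
O + R = -353314 - 4253/4944 = -1746788669/4944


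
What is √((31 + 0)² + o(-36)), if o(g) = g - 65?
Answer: 2*√215 ≈ 29.326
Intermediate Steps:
o(g) = -65 + g
√((31 + 0)² + o(-36)) = √((31 + 0)² + (-65 - 36)) = √(31² - 101) = √(961 - 101) = √860 = 2*√215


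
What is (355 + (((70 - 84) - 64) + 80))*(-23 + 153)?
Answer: 46410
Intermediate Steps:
(355 + (((70 - 84) - 64) + 80))*(-23 + 153) = (355 + ((-14 - 64) + 80))*130 = (355 + (-78 + 80))*130 = (355 + 2)*130 = 357*130 = 46410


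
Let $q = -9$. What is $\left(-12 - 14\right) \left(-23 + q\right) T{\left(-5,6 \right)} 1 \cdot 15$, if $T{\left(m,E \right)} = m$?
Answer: $-62400$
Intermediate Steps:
$\left(-12 - 14\right) \left(-23 + q\right) T{\left(-5,6 \right)} 1 \cdot 15 = \left(-12 - 14\right) \left(-23 - 9\right) \left(\left(-5\right) 1\right) 15 = \left(-26\right) \left(-32\right) \left(-5\right) 15 = 832 \left(-5\right) 15 = \left(-4160\right) 15 = -62400$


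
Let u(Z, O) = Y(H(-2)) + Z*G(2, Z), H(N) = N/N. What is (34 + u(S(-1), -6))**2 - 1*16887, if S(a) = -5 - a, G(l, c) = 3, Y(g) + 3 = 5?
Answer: -16311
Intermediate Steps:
H(N) = 1
Y(g) = 2 (Y(g) = -3 + 5 = 2)
u(Z, O) = 2 + 3*Z (u(Z, O) = 2 + Z*3 = 2 + 3*Z)
(34 + u(S(-1), -6))**2 - 1*16887 = (34 + (2 + 3*(-5 - 1*(-1))))**2 - 1*16887 = (34 + (2 + 3*(-5 + 1)))**2 - 16887 = (34 + (2 + 3*(-4)))**2 - 16887 = (34 + (2 - 12))**2 - 16887 = (34 - 10)**2 - 16887 = 24**2 - 16887 = 576 - 16887 = -16311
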